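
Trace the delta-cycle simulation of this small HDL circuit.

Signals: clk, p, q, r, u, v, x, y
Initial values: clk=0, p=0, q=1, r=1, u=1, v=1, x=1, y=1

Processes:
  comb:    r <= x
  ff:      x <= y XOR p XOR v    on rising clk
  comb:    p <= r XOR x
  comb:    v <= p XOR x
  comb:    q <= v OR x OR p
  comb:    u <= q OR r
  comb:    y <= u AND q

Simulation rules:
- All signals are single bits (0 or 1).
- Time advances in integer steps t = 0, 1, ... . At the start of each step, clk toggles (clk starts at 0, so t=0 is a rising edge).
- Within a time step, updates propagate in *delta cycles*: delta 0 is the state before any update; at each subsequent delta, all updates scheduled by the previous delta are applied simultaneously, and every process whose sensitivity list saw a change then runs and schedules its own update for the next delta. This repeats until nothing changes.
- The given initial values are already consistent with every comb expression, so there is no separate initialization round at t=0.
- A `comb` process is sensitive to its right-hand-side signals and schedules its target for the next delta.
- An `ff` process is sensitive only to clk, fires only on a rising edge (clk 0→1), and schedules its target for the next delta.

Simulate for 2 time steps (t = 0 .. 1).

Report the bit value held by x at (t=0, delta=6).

t=0 Δ0: u=1 clk=0 v=1 r=1 x=1 y=1 p=0 q=1
  Δ1: clk:0→1
  Δ2: x:1→0
  Δ3: v:1→0, r:1→0, p:0→1
  Δ4: v:0→1, p:1→0
  Δ5: v:1→0
  Δ6: q:1→0
  Δ7: u:1→0, y:1→0
  (7Δ to stable)
t=1 Δ0: u=0 clk=1 v=0 r=0 x=0 y=0 p=0 q=0
  Δ1: clk:1→0
  (1Δ to stable)

0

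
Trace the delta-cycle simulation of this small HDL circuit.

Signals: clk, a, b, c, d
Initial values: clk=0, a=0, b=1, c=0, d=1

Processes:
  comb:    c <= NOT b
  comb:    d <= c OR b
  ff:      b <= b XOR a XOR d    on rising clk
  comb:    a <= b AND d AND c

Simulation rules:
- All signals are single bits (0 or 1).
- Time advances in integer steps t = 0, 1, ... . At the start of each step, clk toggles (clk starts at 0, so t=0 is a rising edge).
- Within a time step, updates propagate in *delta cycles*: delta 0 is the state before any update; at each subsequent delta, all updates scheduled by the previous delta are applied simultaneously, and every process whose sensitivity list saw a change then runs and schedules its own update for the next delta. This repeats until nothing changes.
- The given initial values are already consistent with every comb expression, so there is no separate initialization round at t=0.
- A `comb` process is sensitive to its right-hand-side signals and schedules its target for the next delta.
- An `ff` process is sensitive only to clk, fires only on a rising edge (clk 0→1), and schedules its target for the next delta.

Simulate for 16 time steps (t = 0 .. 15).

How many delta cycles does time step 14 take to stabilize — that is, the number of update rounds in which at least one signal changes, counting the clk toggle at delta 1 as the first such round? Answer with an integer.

4

[bits: clk,a,b,c,d]
t=0: Δ0=00101 Δ1=10101 Δ2=10001 Δ3=10010 Δ4=10011 | 4Δ
t=1: Δ0=10011 Δ1=00011 | 1Δ
t=2: Δ0=00011 Δ1=10011 Δ2=10111 Δ3=11101 Δ4=10101 | 4Δ
t=3: Δ0=10101 Δ1=00101 | 1Δ
t=4: Δ0=00101 Δ1=10101 Δ2=10001 Δ3=10010 Δ4=10011 | 4Δ
t=5: Δ0=10011 Δ1=00011 | 1Δ
t=6: Δ0=00011 Δ1=10011 Δ2=10111 Δ3=11101 Δ4=10101 | 4Δ
t=7: Δ0=10101 Δ1=00101 | 1Δ
t=8: Δ0=00101 Δ1=10101 Δ2=10001 Δ3=10010 Δ4=10011 | 4Δ
t=9: Δ0=10011 Δ1=00011 | 1Δ
t=10: Δ0=00011 Δ1=10011 Δ2=10111 Δ3=11101 Δ4=10101 | 4Δ
t=11: Δ0=10101 Δ1=00101 | 1Δ
t=12: Δ0=00101 Δ1=10101 Δ2=10001 Δ3=10010 Δ4=10011 | 4Δ
t=13: Δ0=10011 Δ1=00011 | 1Δ
t=14: Δ0=00011 Δ1=10011 Δ2=10111 Δ3=11101 Δ4=10101 | 4Δ
t=15: Δ0=10101 Δ1=00101 | 1Δ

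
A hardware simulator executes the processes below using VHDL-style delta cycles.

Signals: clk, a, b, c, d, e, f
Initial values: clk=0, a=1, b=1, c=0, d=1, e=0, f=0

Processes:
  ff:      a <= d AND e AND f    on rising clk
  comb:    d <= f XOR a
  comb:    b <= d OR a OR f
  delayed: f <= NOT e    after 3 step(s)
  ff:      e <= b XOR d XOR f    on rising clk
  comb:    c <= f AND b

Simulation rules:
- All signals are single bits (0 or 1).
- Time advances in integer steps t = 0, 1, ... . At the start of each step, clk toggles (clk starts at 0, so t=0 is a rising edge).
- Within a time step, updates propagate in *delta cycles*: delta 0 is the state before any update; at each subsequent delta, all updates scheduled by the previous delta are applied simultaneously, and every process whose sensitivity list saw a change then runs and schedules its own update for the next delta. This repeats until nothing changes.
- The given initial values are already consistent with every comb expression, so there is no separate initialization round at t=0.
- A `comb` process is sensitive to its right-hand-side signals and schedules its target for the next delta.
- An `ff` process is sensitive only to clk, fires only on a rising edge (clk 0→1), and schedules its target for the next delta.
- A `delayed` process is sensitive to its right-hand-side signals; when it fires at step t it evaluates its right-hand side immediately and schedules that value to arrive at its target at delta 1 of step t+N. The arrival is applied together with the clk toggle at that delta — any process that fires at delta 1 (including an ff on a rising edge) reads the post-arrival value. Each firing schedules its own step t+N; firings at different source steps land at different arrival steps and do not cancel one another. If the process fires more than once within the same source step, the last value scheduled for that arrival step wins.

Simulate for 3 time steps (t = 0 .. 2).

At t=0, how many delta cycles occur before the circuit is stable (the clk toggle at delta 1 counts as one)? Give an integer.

4

t=0 Δ0: f=0 c=0 d=1 a=1 clk=0 b=1 e=0
  Δ1: clk:0→1
  Δ2: a:1→0
  Δ3: d:1→0
  Δ4: b:1→0
  (4Δ to stable)
t=1 Δ0: f=0 c=0 d=0 a=0 clk=1 b=0 e=0
  Δ1: clk:1→0
  (1Δ to stable)
t=2 Δ0: f=0 c=0 d=0 a=0 clk=0 b=0 e=0
  Δ1: clk:0→1
  (1Δ to stable)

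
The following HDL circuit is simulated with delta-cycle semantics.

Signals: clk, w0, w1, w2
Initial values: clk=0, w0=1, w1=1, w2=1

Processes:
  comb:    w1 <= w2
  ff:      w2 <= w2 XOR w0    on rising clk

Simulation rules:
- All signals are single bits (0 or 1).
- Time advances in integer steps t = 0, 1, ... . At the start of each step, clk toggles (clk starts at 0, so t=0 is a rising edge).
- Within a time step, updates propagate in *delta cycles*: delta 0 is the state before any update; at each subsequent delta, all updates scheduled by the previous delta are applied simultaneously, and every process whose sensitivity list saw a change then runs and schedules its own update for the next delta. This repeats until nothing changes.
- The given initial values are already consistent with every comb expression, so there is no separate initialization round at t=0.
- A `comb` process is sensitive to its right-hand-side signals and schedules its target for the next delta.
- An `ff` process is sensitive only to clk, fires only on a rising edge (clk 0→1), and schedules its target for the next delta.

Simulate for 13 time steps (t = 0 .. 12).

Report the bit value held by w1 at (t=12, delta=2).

1

t=0 Δ0: w2=1 w0=1 clk=0 w1=1
  Δ1: clk:0→1
  Δ2: w2:1→0
  Δ3: w1:1→0
  (3Δ to stable)
t=1 Δ0: w2=0 w0=1 clk=1 w1=0
  Δ1: clk:1→0
  (1Δ to stable)
t=2 Δ0: w2=0 w0=1 clk=0 w1=0
  Δ1: clk:0→1
  Δ2: w2:0→1
  Δ3: w1:0→1
  (3Δ to stable)
t=3 Δ0: w2=1 w0=1 clk=1 w1=1
  Δ1: clk:1→0
  (1Δ to stable)
t=4 Δ0: w2=1 w0=1 clk=0 w1=1
  Δ1: clk:0→1
  Δ2: w2:1→0
  Δ3: w1:1→0
  (3Δ to stable)
t=5 Δ0: w2=0 w0=1 clk=1 w1=0
  Δ1: clk:1→0
  (1Δ to stable)
t=6 Δ0: w2=0 w0=1 clk=0 w1=0
  Δ1: clk:0→1
  Δ2: w2:0→1
  Δ3: w1:0→1
  (3Δ to stable)
t=7 Δ0: w2=1 w0=1 clk=1 w1=1
  Δ1: clk:1→0
  (1Δ to stable)
t=8 Δ0: w2=1 w0=1 clk=0 w1=1
  Δ1: clk:0→1
  Δ2: w2:1→0
  Δ3: w1:1→0
  (3Δ to stable)
t=9 Δ0: w2=0 w0=1 clk=1 w1=0
  Δ1: clk:1→0
  (1Δ to stable)
t=10 Δ0: w2=0 w0=1 clk=0 w1=0
  Δ1: clk:0→1
  Δ2: w2:0→1
  Δ3: w1:0→1
  (3Δ to stable)
t=11 Δ0: w2=1 w0=1 clk=1 w1=1
  Δ1: clk:1→0
  (1Δ to stable)
t=12 Δ0: w2=1 w0=1 clk=0 w1=1
  Δ1: clk:0→1
  Δ2: w2:1→0
  Δ3: w1:1→0
  (3Δ to stable)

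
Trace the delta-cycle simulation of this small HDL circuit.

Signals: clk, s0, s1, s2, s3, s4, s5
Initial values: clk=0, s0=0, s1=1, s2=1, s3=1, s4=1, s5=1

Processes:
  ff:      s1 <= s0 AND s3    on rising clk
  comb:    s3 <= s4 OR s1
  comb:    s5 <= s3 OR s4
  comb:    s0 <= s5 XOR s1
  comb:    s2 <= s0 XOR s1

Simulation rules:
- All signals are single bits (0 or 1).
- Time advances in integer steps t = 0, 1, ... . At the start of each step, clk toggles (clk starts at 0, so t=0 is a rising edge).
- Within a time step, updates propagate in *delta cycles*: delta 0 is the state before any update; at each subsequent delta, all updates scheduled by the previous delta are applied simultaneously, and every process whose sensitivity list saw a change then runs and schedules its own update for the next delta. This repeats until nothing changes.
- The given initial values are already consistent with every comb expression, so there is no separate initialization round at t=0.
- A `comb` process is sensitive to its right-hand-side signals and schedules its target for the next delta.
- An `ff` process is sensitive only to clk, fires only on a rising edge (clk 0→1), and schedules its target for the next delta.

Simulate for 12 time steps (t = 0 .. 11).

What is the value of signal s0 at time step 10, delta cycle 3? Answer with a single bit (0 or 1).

[bits: s3,s0,s4,s5,s2,s1,clk]
t=0: Δ0=1011110 Δ1=1011111 Δ2=1011101 Δ3=1111001 Δ4=1111101 | 4Δ
t=1: Δ0=1111101 Δ1=1111100 | 1Δ
t=2: Δ0=1111100 Δ1=1111101 Δ2=1111111 Δ3=1011011 Δ4=1011111 | 4Δ
t=3: Δ0=1011111 Δ1=1011110 | 1Δ
t=4: Δ0=1011110 Δ1=1011111 Δ2=1011101 Δ3=1111001 Δ4=1111101 | 4Δ
t=5: Δ0=1111101 Δ1=1111100 | 1Δ
t=6: Δ0=1111100 Δ1=1111101 Δ2=1111111 Δ3=1011011 Δ4=1011111 | 4Δ
t=7: Δ0=1011111 Δ1=1011110 | 1Δ
t=8: Δ0=1011110 Δ1=1011111 Δ2=1011101 Δ3=1111001 Δ4=1111101 | 4Δ
t=9: Δ0=1111101 Δ1=1111100 | 1Δ
t=10: Δ0=1111100 Δ1=1111101 Δ2=1111111 Δ3=1011011 Δ4=1011111 | 4Δ
t=11: Δ0=1011111 Δ1=1011110 | 1Δ

0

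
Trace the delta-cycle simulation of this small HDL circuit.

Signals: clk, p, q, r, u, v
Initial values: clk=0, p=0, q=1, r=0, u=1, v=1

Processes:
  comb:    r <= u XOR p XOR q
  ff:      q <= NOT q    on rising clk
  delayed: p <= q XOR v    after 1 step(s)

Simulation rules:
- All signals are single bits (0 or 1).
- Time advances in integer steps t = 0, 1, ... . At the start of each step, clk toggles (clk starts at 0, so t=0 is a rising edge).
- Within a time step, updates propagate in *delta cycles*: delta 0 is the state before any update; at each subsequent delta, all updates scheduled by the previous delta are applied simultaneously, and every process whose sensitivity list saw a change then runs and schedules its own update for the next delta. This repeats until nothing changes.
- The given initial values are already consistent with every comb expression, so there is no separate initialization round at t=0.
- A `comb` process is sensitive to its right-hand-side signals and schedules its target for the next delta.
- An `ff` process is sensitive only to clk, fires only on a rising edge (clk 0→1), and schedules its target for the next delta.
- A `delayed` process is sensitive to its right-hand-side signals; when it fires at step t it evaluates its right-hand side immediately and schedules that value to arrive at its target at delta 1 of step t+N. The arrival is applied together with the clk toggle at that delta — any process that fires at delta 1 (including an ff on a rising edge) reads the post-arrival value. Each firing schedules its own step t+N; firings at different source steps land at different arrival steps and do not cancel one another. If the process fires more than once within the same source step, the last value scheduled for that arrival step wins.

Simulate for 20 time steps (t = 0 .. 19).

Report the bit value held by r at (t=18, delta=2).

0

t=0 Δ0: q=1 clk=0 u=1 v=1 r=0 p=0
  Δ1: clk:0→1
  Δ2: q:1→0
  Δ3: r:0→1
  (3Δ to stable)
t=1 Δ0: q=0 clk=1 u=1 v=1 r=1 p=0
  Δ1: clk:1→0, p:0→1
  Δ2: r:1→0
  (2Δ to stable)
t=2 Δ0: q=0 clk=0 u=1 v=1 r=0 p=1
  Δ1: clk:0→1
  Δ2: q:0→1
  Δ3: r:0→1
  (3Δ to stable)
t=3 Δ0: q=1 clk=1 u=1 v=1 r=1 p=1
  Δ1: clk:1→0, p:1→0
  Δ2: r:1→0
  (2Δ to stable)
t=4 Δ0: q=1 clk=0 u=1 v=1 r=0 p=0
  Δ1: clk:0→1
  Δ2: q:1→0
  Δ3: r:0→1
  (3Δ to stable)
t=5 Δ0: q=0 clk=1 u=1 v=1 r=1 p=0
  Δ1: clk:1→0, p:0→1
  Δ2: r:1→0
  (2Δ to stable)
t=6 Δ0: q=0 clk=0 u=1 v=1 r=0 p=1
  Δ1: clk:0→1
  Δ2: q:0→1
  Δ3: r:0→1
  (3Δ to stable)
t=7 Δ0: q=1 clk=1 u=1 v=1 r=1 p=1
  Δ1: clk:1→0, p:1→0
  Δ2: r:1→0
  (2Δ to stable)
t=8 Δ0: q=1 clk=0 u=1 v=1 r=0 p=0
  Δ1: clk:0→1
  Δ2: q:1→0
  Δ3: r:0→1
  (3Δ to stable)
t=9 Δ0: q=0 clk=1 u=1 v=1 r=1 p=0
  Δ1: clk:1→0, p:0→1
  Δ2: r:1→0
  (2Δ to stable)
t=10 Δ0: q=0 clk=0 u=1 v=1 r=0 p=1
  Δ1: clk:0→1
  Δ2: q:0→1
  Δ3: r:0→1
  (3Δ to stable)
t=11 Δ0: q=1 clk=1 u=1 v=1 r=1 p=1
  Δ1: clk:1→0, p:1→0
  Δ2: r:1→0
  (2Δ to stable)
t=12 Δ0: q=1 clk=0 u=1 v=1 r=0 p=0
  Δ1: clk:0→1
  Δ2: q:1→0
  Δ3: r:0→1
  (3Δ to stable)
t=13 Δ0: q=0 clk=1 u=1 v=1 r=1 p=0
  Δ1: clk:1→0, p:0→1
  Δ2: r:1→0
  (2Δ to stable)
t=14 Δ0: q=0 clk=0 u=1 v=1 r=0 p=1
  Δ1: clk:0→1
  Δ2: q:0→1
  Δ3: r:0→1
  (3Δ to stable)
t=15 Δ0: q=1 clk=1 u=1 v=1 r=1 p=1
  Δ1: clk:1→0, p:1→0
  Δ2: r:1→0
  (2Δ to stable)
t=16 Δ0: q=1 clk=0 u=1 v=1 r=0 p=0
  Δ1: clk:0→1
  Δ2: q:1→0
  Δ3: r:0→1
  (3Δ to stable)
t=17 Δ0: q=0 clk=1 u=1 v=1 r=1 p=0
  Δ1: clk:1→0, p:0→1
  Δ2: r:1→0
  (2Δ to stable)
t=18 Δ0: q=0 clk=0 u=1 v=1 r=0 p=1
  Δ1: clk:0→1
  Δ2: q:0→1
  Δ3: r:0→1
  (3Δ to stable)
t=19 Δ0: q=1 clk=1 u=1 v=1 r=1 p=1
  Δ1: clk:1→0, p:1→0
  Δ2: r:1→0
  (2Δ to stable)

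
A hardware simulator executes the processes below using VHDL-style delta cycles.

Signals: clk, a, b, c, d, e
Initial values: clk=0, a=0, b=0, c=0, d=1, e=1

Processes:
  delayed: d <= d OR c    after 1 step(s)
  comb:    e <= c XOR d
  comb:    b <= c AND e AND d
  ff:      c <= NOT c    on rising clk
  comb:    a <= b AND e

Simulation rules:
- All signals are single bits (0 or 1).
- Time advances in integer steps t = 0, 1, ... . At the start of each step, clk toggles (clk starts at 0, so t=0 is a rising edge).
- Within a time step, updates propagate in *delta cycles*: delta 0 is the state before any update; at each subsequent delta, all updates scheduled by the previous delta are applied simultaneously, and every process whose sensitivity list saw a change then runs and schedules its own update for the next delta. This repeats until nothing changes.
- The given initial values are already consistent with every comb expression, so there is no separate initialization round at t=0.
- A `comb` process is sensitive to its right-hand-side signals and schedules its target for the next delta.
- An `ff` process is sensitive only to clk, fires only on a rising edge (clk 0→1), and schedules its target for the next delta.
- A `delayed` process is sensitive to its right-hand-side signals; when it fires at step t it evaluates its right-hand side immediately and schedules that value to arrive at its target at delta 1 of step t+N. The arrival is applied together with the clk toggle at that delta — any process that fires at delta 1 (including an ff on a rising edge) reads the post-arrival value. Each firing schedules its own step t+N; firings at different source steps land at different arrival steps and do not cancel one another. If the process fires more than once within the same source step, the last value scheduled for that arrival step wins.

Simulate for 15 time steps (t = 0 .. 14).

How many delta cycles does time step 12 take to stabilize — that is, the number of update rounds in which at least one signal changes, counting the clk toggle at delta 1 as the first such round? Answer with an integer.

t0.Δ0 d=1 clk=0 a=0 c=0 b=0 e=1
t0.Δ1 d=1 clk=1 a=0 c=0 b=0 e=1
t0.Δ2 d=1 clk=1 a=0 c=1 b=0 e=1
t0.Δ3 d=1 clk=1 a=0 c=1 b=1 e=0
t0.Δ4 d=1 clk=1 a=0 c=1 b=0 e=0
t1.Δ0 d=1 clk=1 a=0 c=1 b=0 e=0
t1.Δ1 d=1 clk=0 a=0 c=1 b=0 e=0
t2.Δ0 d=1 clk=0 a=0 c=1 b=0 e=0
t2.Δ1 d=1 clk=1 a=0 c=1 b=0 e=0
t2.Δ2 d=1 clk=1 a=0 c=0 b=0 e=0
t2.Δ3 d=1 clk=1 a=0 c=0 b=0 e=1
t3.Δ0 d=1 clk=1 a=0 c=0 b=0 e=1
t3.Δ1 d=1 clk=0 a=0 c=0 b=0 e=1
t4.Δ0 d=1 clk=0 a=0 c=0 b=0 e=1
t4.Δ1 d=1 clk=1 a=0 c=0 b=0 e=1
t4.Δ2 d=1 clk=1 a=0 c=1 b=0 e=1
t4.Δ3 d=1 clk=1 a=0 c=1 b=1 e=0
t4.Δ4 d=1 clk=1 a=0 c=1 b=0 e=0
t5.Δ0 d=1 clk=1 a=0 c=1 b=0 e=0
t5.Δ1 d=1 clk=0 a=0 c=1 b=0 e=0
t6.Δ0 d=1 clk=0 a=0 c=1 b=0 e=0
t6.Δ1 d=1 clk=1 a=0 c=1 b=0 e=0
t6.Δ2 d=1 clk=1 a=0 c=0 b=0 e=0
t6.Δ3 d=1 clk=1 a=0 c=0 b=0 e=1
t7.Δ0 d=1 clk=1 a=0 c=0 b=0 e=1
t7.Δ1 d=1 clk=0 a=0 c=0 b=0 e=1
t8.Δ0 d=1 clk=0 a=0 c=0 b=0 e=1
t8.Δ1 d=1 clk=1 a=0 c=0 b=0 e=1
t8.Δ2 d=1 clk=1 a=0 c=1 b=0 e=1
t8.Δ3 d=1 clk=1 a=0 c=1 b=1 e=0
t8.Δ4 d=1 clk=1 a=0 c=1 b=0 e=0
t9.Δ0 d=1 clk=1 a=0 c=1 b=0 e=0
t9.Δ1 d=1 clk=0 a=0 c=1 b=0 e=0
t10.Δ0 d=1 clk=0 a=0 c=1 b=0 e=0
t10.Δ1 d=1 clk=1 a=0 c=1 b=0 e=0
t10.Δ2 d=1 clk=1 a=0 c=0 b=0 e=0
t10.Δ3 d=1 clk=1 a=0 c=0 b=0 e=1
t11.Δ0 d=1 clk=1 a=0 c=0 b=0 e=1
t11.Δ1 d=1 clk=0 a=0 c=0 b=0 e=1
t12.Δ0 d=1 clk=0 a=0 c=0 b=0 e=1
t12.Δ1 d=1 clk=1 a=0 c=0 b=0 e=1
t12.Δ2 d=1 clk=1 a=0 c=1 b=0 e=1
t12.Δ3 d=1 clk=1 a=0 c=1 b=1 e=0
t12.Δ4 d=1 clk=1 a=0 c=1 b=0 e=0
t13.Δ0 d=1 clk=1 a=0 c=1 b=0 e=0
t13.Δ1 d=1 clk=0 a=0 c=1 b=0 e=0
t14.Δ0 d=1 clk=0 a=0 c=1 b=0 e=0
t14.Δ1 d=1 clk=1 a=0 c=1 b=0 e=0
t14.Δ2 d=1 clk=1 a=0 c=0 b=0 e=0
t14.Δ3 d=1 clk=1 a=0 c=0 b=0 e=1

4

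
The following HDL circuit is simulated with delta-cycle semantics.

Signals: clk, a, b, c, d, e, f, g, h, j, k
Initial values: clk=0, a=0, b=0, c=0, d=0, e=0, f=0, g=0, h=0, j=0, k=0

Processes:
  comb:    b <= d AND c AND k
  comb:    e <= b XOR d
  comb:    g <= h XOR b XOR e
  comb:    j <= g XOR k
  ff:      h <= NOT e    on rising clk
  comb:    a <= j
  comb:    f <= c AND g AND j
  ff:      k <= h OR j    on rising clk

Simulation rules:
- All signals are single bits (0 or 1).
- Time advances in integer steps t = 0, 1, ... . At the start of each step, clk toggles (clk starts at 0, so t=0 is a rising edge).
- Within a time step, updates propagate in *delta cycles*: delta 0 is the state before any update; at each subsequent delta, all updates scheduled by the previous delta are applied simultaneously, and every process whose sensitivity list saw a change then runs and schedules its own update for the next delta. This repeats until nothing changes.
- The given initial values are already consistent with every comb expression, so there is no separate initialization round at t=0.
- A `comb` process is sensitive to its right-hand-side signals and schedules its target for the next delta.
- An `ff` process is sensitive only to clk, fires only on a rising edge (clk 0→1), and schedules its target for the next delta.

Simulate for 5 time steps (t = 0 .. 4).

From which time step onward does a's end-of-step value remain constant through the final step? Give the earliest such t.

2

[bits: d,clk,e,f,a,h,j,k,g,c,b]
t=0: Δ0=00000000000 Δ1=01000000000 Δ2=01000100000 Δ3=01000100100 Δ4=01000110100 Δ5=01001110100 | 5Δ
t=1: Δ0=01001110100 Δ1=00001110100 | 1Δ
t=2: Δ0=00001110100 Δ1=01001110100 Δ2=01001111100 Δ3=01001101100 Δ4=01000101100 | 4Δ
t=3: Δ0=01000101100 Δ1=00000101100 | 1Δ
t=4: Δ0=00000101100 Δ1=01000101100 | 1Δ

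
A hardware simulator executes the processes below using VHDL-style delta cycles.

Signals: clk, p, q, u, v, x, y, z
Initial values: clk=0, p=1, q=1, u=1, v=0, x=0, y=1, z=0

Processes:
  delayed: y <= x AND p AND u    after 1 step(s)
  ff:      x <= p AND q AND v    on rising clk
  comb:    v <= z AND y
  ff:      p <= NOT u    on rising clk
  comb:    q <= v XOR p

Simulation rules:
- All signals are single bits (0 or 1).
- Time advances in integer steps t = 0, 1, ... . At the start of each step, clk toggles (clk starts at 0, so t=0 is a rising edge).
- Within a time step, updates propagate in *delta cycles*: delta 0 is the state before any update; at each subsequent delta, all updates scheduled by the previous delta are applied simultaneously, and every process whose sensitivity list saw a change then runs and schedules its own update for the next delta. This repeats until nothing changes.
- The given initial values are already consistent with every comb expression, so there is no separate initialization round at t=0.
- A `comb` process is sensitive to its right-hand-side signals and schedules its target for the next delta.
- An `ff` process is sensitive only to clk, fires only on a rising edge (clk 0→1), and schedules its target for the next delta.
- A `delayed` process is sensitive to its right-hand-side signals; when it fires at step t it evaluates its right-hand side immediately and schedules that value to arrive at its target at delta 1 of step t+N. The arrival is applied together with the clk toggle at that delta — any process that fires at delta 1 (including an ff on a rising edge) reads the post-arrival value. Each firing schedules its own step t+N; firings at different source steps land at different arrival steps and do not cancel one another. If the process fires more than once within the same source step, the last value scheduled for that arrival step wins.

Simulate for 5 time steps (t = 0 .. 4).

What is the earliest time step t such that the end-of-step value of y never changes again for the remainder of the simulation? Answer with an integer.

1

[bits: x,z,q,y,u,clk,v,p]
t=0: Δ0=00111001 Δ1=00111101 Δ2=00111100 Δ3=00011100 | 3Δ
t=1: Δ0=00011100 Δ1=00001000 | 1Δ
t=2: Δ0=00001000 Δ1=00001100 | 1Δ
t=3: Δ0=00001100 Δ1=00001000 | 1Δ
t=4: Δ0=00001000 Δ1=00001100 | 1Δ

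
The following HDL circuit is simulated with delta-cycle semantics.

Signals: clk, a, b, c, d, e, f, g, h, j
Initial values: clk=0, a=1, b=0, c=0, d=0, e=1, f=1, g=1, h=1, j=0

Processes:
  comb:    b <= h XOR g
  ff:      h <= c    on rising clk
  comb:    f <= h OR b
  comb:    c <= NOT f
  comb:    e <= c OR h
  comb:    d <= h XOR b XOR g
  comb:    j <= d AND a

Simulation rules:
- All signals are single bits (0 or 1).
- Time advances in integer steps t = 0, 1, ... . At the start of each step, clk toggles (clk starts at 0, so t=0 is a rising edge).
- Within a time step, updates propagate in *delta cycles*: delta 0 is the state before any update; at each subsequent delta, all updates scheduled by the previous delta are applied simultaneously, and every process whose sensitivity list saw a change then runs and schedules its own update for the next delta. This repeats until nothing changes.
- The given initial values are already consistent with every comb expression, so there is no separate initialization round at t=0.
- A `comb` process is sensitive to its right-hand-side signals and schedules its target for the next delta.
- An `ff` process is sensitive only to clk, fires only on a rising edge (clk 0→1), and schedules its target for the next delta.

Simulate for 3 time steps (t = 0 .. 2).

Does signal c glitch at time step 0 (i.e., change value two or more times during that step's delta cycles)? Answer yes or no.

yes

t0.Δ0 a=1 g=1 c=0 f=1 d=0 h=1 e=1 clk=0 b=0 j=0
t0.Δ1 a=1 g=1 c=0 f=1 d=0 h=1 e=1 clk=1 b=0 j=0
t0.Δ2 a=1 g=1 c=0 f=1 d=0 h=0 e=1 clk=1 b=0 j=0
t0.Δ3 a=1 g=1 c=0 f=0 d=1 h=0 e=0 clk=1 b=1 j=0
t0.Δ4 a=1 g=1 c=1 f=1 d=0 h=0 e=0 clk=1 b=1 j=1
t0.Δ5 a=1 g=1 c=0 f=1 d=0 h=0 e=1 clk=1 b=1 j=0
t0.Δ6 a=1 g=1 c=0 f=1 d=0 h=0 e=0 clk=1 b=1 j=0
t1.Δ0 a=1 g=1 c=0 f=1 d=0 h=0 e=0 clk=1 b=1 j=0
t1.Δ1 a=1 g=1 c=0 f=1 d=0 h=0 e=0 clk=0 b=1 j=0
t2.Δ0 a=1 g=1 c=0 f=1 d=0 h=0 e=0 clk=0 b=1 j=0
t2.Δ1 a=1 g=1 c=0 f=1 d=0 h=0 e=0 clk=1 b=1 j=0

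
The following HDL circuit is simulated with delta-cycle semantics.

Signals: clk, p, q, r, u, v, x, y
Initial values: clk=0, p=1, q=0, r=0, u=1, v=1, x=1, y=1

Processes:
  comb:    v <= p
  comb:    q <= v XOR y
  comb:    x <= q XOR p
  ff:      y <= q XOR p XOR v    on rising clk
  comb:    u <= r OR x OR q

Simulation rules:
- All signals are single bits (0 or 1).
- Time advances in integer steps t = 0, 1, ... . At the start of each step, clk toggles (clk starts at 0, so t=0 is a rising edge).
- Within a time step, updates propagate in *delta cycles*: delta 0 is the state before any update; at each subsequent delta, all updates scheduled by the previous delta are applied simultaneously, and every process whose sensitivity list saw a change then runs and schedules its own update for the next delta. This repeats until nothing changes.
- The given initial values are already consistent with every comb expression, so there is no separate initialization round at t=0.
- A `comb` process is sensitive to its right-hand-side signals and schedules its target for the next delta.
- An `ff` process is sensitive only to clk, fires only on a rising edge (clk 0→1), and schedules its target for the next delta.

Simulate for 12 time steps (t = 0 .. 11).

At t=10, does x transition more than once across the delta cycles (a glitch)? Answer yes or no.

no

[bits: y,q,x,clk,p,v,u,r]
t=0: Δ0=10101110 Δ1=10111110 Δ2=00111110 Δ3=01111110 Δ4=01011110 | 4Δ
t=1: Δ0=01011110 Δ1=01001110 | 1Δ
t=2: Δ0=01001110 Δ1=01011110 Δ2=11011110 Δ3=10011110 Δ4=10111100 Δ5=10111110 | 5Δ
t=3: Δ0=10111110 Δ1=10101110 | 1Δ
t=4: Δ0=10101110 Δ1=10111110 Δ2=00111110 Δ3=01111110 Δ4=01011110 | 4Δ
t=5: Δ0=01011110 Δ1=01001110 | 1Δ
t=6: Δ0=01001110 Δ1=01011110 Δ2=11011110 Δ3=10011110 Δ4=10111100 Δ5=10111110 | 5Δ
t=7: Δ0=10111110 Δ1=10101110 | 1Δ
t=8: Δ0=10101110 Δ1=10111110 Δ2=00111110 Δ3=01111110 Δ4=01011110 | 4Δ
t=9: Δ0=01011110 Δ1=01001110 | 1Δ
t=10: Δ0=01001110 Δ1=01011110 Δ2=11011110 Δ3=10011110 Δ4=10111100 Δ5=10111110 | 5Δ
t=11: Δ0=10111110 Δ1=10101110 | 1Δ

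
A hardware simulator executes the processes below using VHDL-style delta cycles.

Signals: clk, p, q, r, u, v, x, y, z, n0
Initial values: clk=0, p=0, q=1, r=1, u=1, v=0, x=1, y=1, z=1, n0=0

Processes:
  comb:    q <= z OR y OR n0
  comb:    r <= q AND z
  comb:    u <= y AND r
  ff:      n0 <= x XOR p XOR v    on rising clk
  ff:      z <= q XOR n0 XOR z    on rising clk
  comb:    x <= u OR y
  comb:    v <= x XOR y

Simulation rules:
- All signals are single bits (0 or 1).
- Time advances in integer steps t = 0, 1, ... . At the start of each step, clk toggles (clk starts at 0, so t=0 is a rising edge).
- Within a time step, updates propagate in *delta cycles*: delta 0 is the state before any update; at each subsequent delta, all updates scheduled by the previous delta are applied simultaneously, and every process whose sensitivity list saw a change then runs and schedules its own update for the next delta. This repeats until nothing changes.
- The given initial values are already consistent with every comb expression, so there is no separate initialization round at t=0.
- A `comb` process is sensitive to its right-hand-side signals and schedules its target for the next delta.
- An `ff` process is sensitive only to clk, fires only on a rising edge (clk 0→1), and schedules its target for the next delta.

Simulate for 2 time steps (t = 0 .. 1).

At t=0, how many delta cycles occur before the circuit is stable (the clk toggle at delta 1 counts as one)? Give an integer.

4

[bits: q,y,x,u,v,r,z,n0,p,clk]
t=0: Δ0=1111011000 Δ1=1111011001 Δ2=1111010101 Δ3=1111000101 Δ4=1110000101 | 4Δ
t=1: Δ0=1110000101 Δ1=1110000100 | 1Δ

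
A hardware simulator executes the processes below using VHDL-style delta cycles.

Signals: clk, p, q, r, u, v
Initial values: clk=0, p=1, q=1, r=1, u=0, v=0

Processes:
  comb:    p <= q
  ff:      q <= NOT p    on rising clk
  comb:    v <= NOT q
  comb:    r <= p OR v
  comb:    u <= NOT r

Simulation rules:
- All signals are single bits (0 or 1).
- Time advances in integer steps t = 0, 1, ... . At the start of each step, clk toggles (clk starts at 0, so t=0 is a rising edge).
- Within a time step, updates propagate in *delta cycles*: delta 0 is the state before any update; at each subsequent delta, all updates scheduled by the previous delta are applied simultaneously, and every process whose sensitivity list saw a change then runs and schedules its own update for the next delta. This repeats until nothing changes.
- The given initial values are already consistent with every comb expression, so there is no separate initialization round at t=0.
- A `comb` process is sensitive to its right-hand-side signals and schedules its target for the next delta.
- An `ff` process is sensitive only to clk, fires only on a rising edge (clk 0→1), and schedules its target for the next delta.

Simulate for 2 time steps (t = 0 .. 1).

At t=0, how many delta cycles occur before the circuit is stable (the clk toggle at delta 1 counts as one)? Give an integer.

3

t=0 Δ0: v=0 q=1 p=1 clk=0 r=1 u=0
  Δ1: clk:0→1
  Δ2: q:1→0
  Δ3: v:0→1, p:1→0
  (3Δ to stable)
t=1 Δ0: v=1 q=0 p=0 clk=1 r=1 u=0
  Δ1: clk:1→0
  (1Δ to stable)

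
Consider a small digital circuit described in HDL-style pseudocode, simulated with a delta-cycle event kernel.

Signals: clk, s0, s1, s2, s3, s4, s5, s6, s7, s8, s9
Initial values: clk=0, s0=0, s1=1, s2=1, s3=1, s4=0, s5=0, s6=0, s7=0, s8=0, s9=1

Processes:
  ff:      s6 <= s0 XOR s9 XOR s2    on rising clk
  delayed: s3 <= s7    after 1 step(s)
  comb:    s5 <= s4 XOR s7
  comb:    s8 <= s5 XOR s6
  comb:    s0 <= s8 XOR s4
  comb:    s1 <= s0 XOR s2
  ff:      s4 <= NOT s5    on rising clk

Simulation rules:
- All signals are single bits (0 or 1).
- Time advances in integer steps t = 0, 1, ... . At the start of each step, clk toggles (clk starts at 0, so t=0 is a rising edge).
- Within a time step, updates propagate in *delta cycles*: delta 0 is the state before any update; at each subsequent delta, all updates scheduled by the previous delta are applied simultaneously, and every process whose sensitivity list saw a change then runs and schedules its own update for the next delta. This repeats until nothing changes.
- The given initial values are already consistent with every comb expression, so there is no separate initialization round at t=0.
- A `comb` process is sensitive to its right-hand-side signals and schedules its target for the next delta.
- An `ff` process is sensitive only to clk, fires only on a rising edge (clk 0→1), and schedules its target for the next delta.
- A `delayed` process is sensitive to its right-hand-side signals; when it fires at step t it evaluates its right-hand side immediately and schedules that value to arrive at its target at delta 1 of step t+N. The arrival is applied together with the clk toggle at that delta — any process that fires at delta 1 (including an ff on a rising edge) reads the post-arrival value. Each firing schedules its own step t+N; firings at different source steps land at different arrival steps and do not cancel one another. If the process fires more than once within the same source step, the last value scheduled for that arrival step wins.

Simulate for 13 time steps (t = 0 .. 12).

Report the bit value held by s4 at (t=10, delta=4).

0

[bits: s2,s3,s5,s6,s4,s1,s9,s0,s8,clk,s7]
t=0: Δ0=11000110000 Δ1=11000110010 Δ2=11001110010 Δ3=11101111010 Δ4=11101011110 Δ5=11101010110 Δ6=11101110110 | 6Δ
t=1: Δ0=11101110110 Δ1=11101110100 | 1Δ
t=2: Δ0=11101110100 Δ1=11101110110 Δ2=11100110110 Δ3=11000111110 Δ4=11000011010 Δ5=11000010010 Δ6=11000110010 | 6Δ
t=3: Δ0=11000110010 Δ1=11000110000 | 1Δ
t=4: Δ0=11000110000 Δ1=11000110010 Δ2=11001110010 Δ3=11101111010 Δ4=11101011110 Δ5=11101010110 Δ6=11101110110 | 6Δ
t=5: Δ0=11101110110 Δ1=11101110100 | 1Δ
t=6: Δ0=11101110100 Δ1=11101110110 Δ2=11100110110 Δ3=11000111110 Δ4=11000011010 Δ5=11000010010 Δ6=11000110010 | 6Δ
t=7: Δ0=11000110010 Δ1=11000110000 | 1Δ
t=8: Δ0=11000110000 Δ1=11000110010 Δ2=11001110010 Δ3=11101111010 Δ4=11101011110 Δ5=11101010110 Δ6=11101110110 | 6Δ
t=9: Δ0=11101110110 Δ1=11101110100 | 1Δ
t=10: Δ0=11101110100 Δ1=11101110110 Δ2=11100110110 Δ3=11000111110 Δ4=11000011010 Δ5=11000010010 Δ6=11000110010 | 6Δ
t=11: Δ0=11000110010 Δ1=11000110000 | 1Δ
t=12: Δ0=11000110000 Δ1=11000110010 Δ2=11001110010 Δ3=11101111010 Δ4=11101011110 Δ5=11101010110 Δ6=11101110110 | 6Δ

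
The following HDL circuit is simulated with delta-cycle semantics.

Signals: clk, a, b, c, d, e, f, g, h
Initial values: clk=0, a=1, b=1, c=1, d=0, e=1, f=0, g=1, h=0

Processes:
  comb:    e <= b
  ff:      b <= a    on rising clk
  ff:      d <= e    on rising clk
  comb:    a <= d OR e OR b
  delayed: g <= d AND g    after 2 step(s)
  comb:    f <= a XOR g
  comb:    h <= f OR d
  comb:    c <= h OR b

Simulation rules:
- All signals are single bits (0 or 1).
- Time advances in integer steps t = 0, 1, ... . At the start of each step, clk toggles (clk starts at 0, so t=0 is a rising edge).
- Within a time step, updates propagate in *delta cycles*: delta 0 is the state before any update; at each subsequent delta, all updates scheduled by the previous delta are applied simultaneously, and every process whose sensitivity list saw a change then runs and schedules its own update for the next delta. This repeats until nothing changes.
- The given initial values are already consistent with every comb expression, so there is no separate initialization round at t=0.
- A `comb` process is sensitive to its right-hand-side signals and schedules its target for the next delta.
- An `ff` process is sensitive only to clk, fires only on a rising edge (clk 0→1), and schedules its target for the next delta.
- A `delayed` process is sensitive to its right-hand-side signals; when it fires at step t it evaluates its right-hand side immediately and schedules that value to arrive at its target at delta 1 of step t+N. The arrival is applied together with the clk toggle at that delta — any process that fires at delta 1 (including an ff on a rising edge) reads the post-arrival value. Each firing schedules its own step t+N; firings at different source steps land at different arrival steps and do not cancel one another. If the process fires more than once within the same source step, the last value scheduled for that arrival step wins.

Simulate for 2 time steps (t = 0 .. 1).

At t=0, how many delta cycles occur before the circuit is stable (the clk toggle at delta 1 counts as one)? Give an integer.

t=0 Δ0: c=1 e=1 f=0 h=0 b=1 d=0 g=1 a=1 clk=0
  Δ1: clk:0→1
  Δ2: d:0→1
  Δ3: h:0→1
  (3Δ to stable)
t=1 Δ0: c=1 e=1 f=0 h=1 b=1 d=1 g=1 a=1 clk=1
  Δ1: clk:1→0
  (1Δ to stable)

3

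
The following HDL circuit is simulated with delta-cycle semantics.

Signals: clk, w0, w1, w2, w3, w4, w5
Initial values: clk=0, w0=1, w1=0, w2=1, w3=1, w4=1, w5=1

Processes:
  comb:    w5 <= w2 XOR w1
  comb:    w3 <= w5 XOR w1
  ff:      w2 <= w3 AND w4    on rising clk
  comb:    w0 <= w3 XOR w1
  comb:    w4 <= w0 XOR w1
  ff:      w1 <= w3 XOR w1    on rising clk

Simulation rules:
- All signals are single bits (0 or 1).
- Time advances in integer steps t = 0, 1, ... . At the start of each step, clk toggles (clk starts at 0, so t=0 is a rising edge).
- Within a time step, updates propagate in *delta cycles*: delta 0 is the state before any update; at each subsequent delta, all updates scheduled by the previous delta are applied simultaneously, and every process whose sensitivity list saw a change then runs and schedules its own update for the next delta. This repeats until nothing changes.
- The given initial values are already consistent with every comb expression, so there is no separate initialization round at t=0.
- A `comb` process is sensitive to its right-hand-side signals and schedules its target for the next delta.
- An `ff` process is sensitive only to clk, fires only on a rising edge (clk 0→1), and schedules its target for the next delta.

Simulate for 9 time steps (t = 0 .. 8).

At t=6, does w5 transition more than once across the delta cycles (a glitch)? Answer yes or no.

t=0 Δ0: w3=1 w0=1 w5=1 clk=0 w2=1 w4=1 w1=0
  Δ1: clk:0→1
  Δ2: w1:0→1
  Δ3: w3:1→0, w0:1→0, w5:1→0, w4:1→0
  Δ4: w3:0→1, w0:0→1, w4:0→1
  Δ5: w0:1→0, w4:1→0
  Δ6: w4:0→1
  (6Δ to stable)
t=1 Δ0: w3=1 w0=0 w5=0 clk=1 w2=1 w4=1 w1=1
  Δ1: clk:1→0
  (1Δ to stable)
t=2 Δ0: w3=1 w0=0 w5=0 clk=0 w2=1 w4=1 w1=1
  Δ1: clk:0→1
  Δ2: w1:1→0
  Δ3: w3:1→0, w0:0→1, w5:0→1, w4:1→0
  Δ4: w3:0→1, w0:1→0, w4:0→1
  Δ5: w0:0→1, w4:1→0
  Δ6: w4:0→1
  (6Δ to stable)
t=3 Δ0: w3=1 w0=1 w5=1 clk=1 w2=1 w4=1 w1=0
  Δ1: clk:1→0
  (1Δ to stable)
t=4 Δ0: w3=1 w0=1 w5=1 clk=0 w2=1 w4=1 w1=0
  Δ1: clk:0→1
  Δ2: w1:0→1
  Δ3: w3:1→0, w0:1→0, w5:1→0, w4:1→0
  Δ4: w3:0→1, w0:0→1, w4:0→1
  Δ5: w0:1→0, w4:1→0
  Δ6: w4:0→1
  (6Δ to stable)
t=5 Δ0: w3=1 w0=0 w5=0 clk=1 w2=1 w4=1 w1=1
  Δ1: clk:1→0
  (1Δ to stable)
t=6 Δ0: w3=1 w0=0 w5=0 clk=0 w2=1 w4=1 w1=1
  Δ1: clk:0→1
  Δ2: w1:1→0
  Δ3: w3:1→0, w0:0→1, w5:0→1, w4:1→0
  Δ4: w3:0→1, w0:1→0, w4:0→1
  Δ5: w0:0→1, w4:1→0
  Δ6: w4:0→1
  (6Δ to stable)
t=7 Δ0: w3=1 w0=1 w5=1 clk=1 w2=1 w4=1 w1=0
  Δ1: clk:1→0
  (1Δ to stable)
t=8 Δ0: w3=1 w0=1 w5=1 clk=0 w2=1 w4=1 w1=0
  Δ1: clk:0→1
  Δ2: w1:0→1
  Δ3: w3:1→0, w0:1→0, w5:1→0, w4:1→0
  Δ4: w3:0→1, w0:0→1, w4:0→1
  Δ5: w0:1→0, w4:1→0
  Δ6: w4:0→1
  (6Δ to stable)

no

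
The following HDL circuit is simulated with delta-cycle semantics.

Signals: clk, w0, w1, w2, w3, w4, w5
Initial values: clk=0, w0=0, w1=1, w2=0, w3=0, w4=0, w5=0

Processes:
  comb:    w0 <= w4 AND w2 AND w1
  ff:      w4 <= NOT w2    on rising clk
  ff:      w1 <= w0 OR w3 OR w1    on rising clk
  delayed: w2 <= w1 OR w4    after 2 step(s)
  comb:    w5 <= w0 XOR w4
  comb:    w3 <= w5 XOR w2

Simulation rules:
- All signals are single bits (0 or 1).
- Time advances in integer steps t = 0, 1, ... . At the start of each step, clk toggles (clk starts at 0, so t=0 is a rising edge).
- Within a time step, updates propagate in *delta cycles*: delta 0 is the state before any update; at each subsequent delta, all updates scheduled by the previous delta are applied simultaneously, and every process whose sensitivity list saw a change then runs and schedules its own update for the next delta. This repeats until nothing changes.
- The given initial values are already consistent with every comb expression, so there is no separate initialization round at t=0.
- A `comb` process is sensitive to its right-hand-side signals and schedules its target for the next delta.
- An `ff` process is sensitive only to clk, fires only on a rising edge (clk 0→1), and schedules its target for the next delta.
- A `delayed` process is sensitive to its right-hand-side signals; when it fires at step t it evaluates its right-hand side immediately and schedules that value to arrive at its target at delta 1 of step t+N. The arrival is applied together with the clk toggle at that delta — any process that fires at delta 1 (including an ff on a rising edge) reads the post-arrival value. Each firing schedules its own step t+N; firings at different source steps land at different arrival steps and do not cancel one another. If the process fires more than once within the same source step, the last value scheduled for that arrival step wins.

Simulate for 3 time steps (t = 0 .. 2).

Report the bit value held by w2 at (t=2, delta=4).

1

t=0 Δ0: w1=1 clk=0 w4=0 w2=0 w5=0 w3=0 w0=0
  Δ1: clk:0→1
  Δ2: w4:0→1
  Δ3: w5:0→1
  Δ4: w3:0→1
  (4Δ to stable)
t=1 Δ0: w1=1 clk=1 w4=1 w2=0 w5=1 w3=1 w0=0
  Δ1: clk:1→0
  (1Δ to stable)
t=2 Δ0: w1=1 clk=0 w4=1 w2=0 w5=1 w3=1 w0=0
  Δ1: clk:0→1, w2:0→1
  Δ2: w4:1→0, w3:1→0, w0:0→1
  Δ3: w0:1→0
  Δ4: w5:1→0
  Δ5: w3:0→1
  (5Δ to stable)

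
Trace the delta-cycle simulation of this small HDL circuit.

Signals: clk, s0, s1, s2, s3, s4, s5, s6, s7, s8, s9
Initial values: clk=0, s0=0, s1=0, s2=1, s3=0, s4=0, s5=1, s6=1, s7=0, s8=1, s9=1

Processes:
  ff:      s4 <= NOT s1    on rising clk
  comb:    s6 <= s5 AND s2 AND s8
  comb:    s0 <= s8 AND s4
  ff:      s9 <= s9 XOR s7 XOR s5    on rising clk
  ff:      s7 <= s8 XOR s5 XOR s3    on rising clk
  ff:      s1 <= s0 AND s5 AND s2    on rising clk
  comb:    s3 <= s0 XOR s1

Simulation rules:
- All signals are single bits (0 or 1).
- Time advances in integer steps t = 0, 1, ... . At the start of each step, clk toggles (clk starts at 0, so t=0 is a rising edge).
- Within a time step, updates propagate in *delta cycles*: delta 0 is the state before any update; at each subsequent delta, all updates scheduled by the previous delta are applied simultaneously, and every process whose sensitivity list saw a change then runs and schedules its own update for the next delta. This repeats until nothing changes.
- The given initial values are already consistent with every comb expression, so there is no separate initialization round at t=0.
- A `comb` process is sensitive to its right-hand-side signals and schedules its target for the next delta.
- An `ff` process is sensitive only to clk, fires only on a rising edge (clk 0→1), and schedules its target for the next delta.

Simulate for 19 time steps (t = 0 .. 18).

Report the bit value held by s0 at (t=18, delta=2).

1

[bits: s8,s7,s0,s3,s2,s6,s5,s1,s4,s9,clk]
t=0: Δ0=10001110010 Δ1=10001110011 Δ2=10001110101 Δ3=10101110101 Δ4=10111110101 | 4Δ
t=1: Δ0=10111110101 Δ1=10111110100 | 1Δ
t=2: Δ0=10111110100 Δ1=10111110101 Δ2=11111111111 Δ3=11101111111 | 3Δ
t=3: Δ0=11101111111 Δ1=11101111110 | 1Δ
t=4: Δ0=11101111110 Δ1=11101111111 Δ2=10101111011 Δ3=10001111011 Δ4=10011111011 | 4Δ
t=5: Δ0=10011111011 Δ1=10011111010 | 1Δ
t=6: Δ0=10011111010 Δ1=10011111011 Δ2=11011110001 Δ3=11001110001 | 3Δ
t=7: Δ0=11001110001 Δ1=11001110000 | 1Δ
t=8: Δ0=11001110000 Δ1=11001110001 Δ2=10001110101 Δ3=10101110101 Δ4=10111110101 | 4Δ
t=9: Δ0=10111110101 Δ1=10111110100 | 1Δ
t=10: Δ0=10111110100 Δ1=10111110101 Δ2=11111111111 Δ3=11101111111 | 3Δ
t=11: Δ0=11101111111 Δ1=11101111110 | 1Δ
t=12: Δ0=11101111110 Δ1=11101111111 Δ2=10101111011 Δ3=10001111011 Δ4=10011111011 | 4Δ
t=13: Δ0=10011111011 Δ1=10011111010 | 1Δ
t=14: Δ0=10011111010 Δ1=10011111011 Δ2=11011110001 Δ3=11001110001 | 3Δ
t=15: Δ0=11001110001 Δ1=11001110000 | 1Δ
t=16: Δ0=11001110000 Δ1=11001110001 Δ2=10001110101 Δ3=10101110101 Δ4=10111110101 | 4Δ
t=17: Δ0=10111110101 Δ1=10111110100 | 1Δ
t=18: Δ0=10111110100 Δ1=10111110101 Δ2=11111111111 Δ3=11101111111 | 3Δ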